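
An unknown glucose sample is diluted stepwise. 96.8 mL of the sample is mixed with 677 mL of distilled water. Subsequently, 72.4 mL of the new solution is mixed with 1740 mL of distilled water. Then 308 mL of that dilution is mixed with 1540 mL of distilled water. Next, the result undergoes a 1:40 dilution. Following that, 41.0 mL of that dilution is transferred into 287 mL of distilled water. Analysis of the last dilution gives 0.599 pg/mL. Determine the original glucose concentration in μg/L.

230 μg/L

Overall dilution factor = 7.994 × 25.03 × 6 × 40 × 8 = 3.84 × 10⁵.
Original = 0.599 pg/mL × 3.84 × 10⁵ = 2.30 × 10⁵ pg/mL = 230 μg/L.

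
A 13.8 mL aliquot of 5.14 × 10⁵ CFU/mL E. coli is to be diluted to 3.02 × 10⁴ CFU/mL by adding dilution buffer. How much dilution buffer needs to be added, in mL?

221 mL

V₂ = C₁V₁/C₂ = 5.14 × 10⁵ × 13.8 / 3.02 × 10⁴ = 235 mL.
Diluent to add = V₂ − V₁ = 235 − 13.8 = 221 mL.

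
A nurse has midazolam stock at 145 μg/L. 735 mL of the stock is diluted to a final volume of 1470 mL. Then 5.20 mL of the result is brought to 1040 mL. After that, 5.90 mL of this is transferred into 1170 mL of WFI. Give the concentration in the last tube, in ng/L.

1.82 ng/L

Overall dilution factor = 2 × 200 × 199.3 = 7.97 × 10⁴.
145 μg/L / 7.97 × 10⁴ = 1.82 × 10⁻³ μg/L = 1.82 ng/L.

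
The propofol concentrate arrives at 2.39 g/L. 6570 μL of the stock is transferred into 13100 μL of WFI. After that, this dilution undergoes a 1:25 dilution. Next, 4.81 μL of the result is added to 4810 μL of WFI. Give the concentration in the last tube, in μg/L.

31.9 μg/L

Overall dilution factor = 2.994 × 25 × 1001 = 7.49 × 10⁴.
2.39 g/L / 7.49 × 10⁴ = 3.19 × 10⁻⁵ g/L = 31.9 μg/L.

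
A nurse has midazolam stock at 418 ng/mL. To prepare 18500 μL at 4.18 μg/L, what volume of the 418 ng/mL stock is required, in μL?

185 μL

4.18 μg/L = 4.18 ng/mL.
V₁ = C₂V₂/C₁ = 4.18 × 18500 / 418 = 185 μL.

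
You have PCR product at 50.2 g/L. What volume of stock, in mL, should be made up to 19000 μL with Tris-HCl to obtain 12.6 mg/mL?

4.77 mL

12.6 mg/mL = 12.6 g/L.
V₁ = C₂V₂/C₁ = 12.6 × 19000 / 50.2 = 4769 μL = 4.77 mL.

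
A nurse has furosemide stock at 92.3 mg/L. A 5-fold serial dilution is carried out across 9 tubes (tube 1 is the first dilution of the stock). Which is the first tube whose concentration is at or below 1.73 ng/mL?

Tube n has concentration 92.3 mg/L / 5ⁿ.
Need 5ⁿ ≥ 92.3 mg/L / 1.73 ng/mL = 5.34 × 10⁴, so n ≥ 6.76.
First such tube: n = 7.

tube 7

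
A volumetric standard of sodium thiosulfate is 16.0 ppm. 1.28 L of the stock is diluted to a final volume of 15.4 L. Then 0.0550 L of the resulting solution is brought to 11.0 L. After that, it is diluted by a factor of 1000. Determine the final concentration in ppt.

6.65 ppt

Overall dilution factor = 12.03 × 200 × 1000 = 2.41 × 10⁶.
16.0 ppm / 2.41 × 10⁶ = 6.65 × 10⁻⁶ ppm = 6.65 ppt.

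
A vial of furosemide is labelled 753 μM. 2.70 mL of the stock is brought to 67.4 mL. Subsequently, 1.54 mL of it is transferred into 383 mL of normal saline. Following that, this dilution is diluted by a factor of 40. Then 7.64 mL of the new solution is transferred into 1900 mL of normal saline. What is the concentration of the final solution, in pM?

Overall dilution factor = 24.96 × 249.7 × 40 × 249.7 = 6.23 × 10⁷.
753 μM / 6.23 × 10⁷ = 1.21 × 10⁻⁵ μM = 12.1 pM.

12.1 pM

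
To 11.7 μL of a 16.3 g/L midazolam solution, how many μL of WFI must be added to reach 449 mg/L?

449 mg/L = 0.449 g/L.
V₂ = C₁V₁/C₂ = 16.3 × 11.7 / 0.449 = 425 μL.
Diluent to add = V₂ − V₁ = 425 − 11.7 = 413 μL.

413 μL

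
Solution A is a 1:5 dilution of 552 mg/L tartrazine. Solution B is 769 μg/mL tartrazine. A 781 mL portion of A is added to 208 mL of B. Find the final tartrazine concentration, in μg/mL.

C_A = 552 mg/L / 5 = 110 mg/L.
C_B = 769 μg/mL = 769 mg/L.
C_mix = (C_A·V_A + C_B·V_B)/(V_A + V_B) = (110×781 + 769×208) / 989.0 = 249 mg/L = 249 μg/mL.

249 μg/mL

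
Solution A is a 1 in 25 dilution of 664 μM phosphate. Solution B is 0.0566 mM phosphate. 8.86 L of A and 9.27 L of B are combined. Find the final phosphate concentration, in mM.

0.0419 mM

C_A = 664 μM / 25 = 26.6 μM.
C_B = 0.0566 mM = 56.6 μM.
C_mix = (C_A·V_A + C_B·V_B)/(V_A + V_B) = (26.6×8.86 + 56.6×9.27) / 18.13 = 41.9 μM = 0.0419 mM.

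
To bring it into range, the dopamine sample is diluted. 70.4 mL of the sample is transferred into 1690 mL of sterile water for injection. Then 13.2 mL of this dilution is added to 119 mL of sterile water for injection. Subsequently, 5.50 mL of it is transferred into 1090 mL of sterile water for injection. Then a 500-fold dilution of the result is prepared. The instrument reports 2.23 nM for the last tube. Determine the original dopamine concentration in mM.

Overall dilution factor = 25.01 × 10.02 × 199.2 × 500 = 2.49 × 10⁷.
Original = 2.23 nM × 2.49 × 10⁷ = 5.56 × 10⁷ nM = 55.6 mM.

55.6 mM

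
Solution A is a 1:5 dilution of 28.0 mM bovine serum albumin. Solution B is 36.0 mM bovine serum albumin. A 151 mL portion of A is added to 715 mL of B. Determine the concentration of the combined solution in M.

C_A = 28.0 mM / 5 = 5.60 mM.
C_mix = (C_A·V_A + C_B·V_B)/(V_A + V_B) = (5.60×151 + 36.0×715) / 866.0 = 30.7 mM = 0.0307 M.

0.0307 M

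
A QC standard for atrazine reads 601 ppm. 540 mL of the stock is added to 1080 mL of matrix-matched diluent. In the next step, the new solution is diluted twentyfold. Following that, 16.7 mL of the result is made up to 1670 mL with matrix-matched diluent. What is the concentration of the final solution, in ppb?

100 ppb

Overall dilution factor = 3 × 20 × 100 = 6000.
601 ppm / 6000 = 0.100 ppm = 100 ppb.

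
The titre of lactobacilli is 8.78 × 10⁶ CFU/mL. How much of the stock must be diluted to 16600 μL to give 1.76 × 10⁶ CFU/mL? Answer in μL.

3330 μL

V₁ = C₂V₂/C₁ = 1.76 × 10⁶ × 16600 / 8.78 × 10⁶ = 3328 μL.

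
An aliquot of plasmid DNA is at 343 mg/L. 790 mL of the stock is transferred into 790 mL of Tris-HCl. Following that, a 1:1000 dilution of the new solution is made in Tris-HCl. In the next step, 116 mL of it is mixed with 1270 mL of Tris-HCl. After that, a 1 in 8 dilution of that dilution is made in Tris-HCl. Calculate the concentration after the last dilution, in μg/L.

Overall dilution factor = 2 × 1000 × 11.95 × 8 = 1.91 × 10⁵.
343 mg/L / 1.91 × 10⁵ = 1.79 × 10⁻³ mg/L = 1.79 μg/L.

1.79 μg/L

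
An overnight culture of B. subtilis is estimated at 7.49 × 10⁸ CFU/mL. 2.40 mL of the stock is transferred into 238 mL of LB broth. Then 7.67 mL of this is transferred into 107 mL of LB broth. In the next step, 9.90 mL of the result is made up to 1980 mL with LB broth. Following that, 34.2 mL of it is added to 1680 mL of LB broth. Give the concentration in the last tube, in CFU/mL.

49.9 CFU/mL

Overall dilution factor = 100.2 × 14.95 × 200 × 50.12 = 1.50 × 10⁷.
7.49 × 10⁸ CFU/mL / 1.50 × 10⁷ = 49.9 CFU/mL.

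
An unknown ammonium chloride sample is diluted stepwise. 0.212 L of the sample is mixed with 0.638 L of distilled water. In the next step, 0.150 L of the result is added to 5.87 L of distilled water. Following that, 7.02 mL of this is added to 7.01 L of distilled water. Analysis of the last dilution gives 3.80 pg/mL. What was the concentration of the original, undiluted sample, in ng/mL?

Overall dilution factor = 4.009 × 40.13 × 999.6 = 1.61 × 10⁵.
Original = 3.80 pg/mL × 1.61 × 10⁵ = 6.11 × 10⁵ pg/mL = 611 ng/mL.

611 ng/mL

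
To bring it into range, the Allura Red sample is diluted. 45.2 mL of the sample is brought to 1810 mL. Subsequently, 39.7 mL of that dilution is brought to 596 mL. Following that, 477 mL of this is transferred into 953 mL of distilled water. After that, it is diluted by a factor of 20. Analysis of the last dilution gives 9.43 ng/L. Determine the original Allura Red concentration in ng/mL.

340 ng/mL

Overall dilution factor = 40.04 × 15.01 × 2.998 × 20 = 3.60 × 10⁴.
Original = 9.43 ng/L × 3.60 × 10⁴ = 3.40 × 10⁵ ng/L = 340 ng/mL.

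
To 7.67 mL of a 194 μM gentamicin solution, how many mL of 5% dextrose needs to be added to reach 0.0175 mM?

0.0175 mM = 17.5 μM.
V₂ = C₁V₁/C₂ = 194 × 7.67 / 17.5 = 85.0 mL.
Diluent to add = V₂ − V₁ = 85.0 − 7.67 = 77.4 mL.

77.4 mL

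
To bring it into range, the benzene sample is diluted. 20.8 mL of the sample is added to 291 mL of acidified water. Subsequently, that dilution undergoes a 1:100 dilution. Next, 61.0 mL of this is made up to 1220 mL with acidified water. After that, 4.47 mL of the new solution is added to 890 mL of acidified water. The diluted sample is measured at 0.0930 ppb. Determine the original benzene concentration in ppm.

558 ppm

Overall dilution factor = 14.99 × 100 × 20 × 200.1 = 6.00 × 10⁶.
Original = 0.0930 ppb × 6.00 × 10⁶ = 5.58 × 10⁵ ppb = 558 ppm.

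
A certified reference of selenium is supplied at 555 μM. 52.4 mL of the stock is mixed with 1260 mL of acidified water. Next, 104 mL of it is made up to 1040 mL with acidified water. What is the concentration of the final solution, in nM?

Overall dilution factor = 25.05 × 10 = 250.
555 μM / 250 = 2.22 μM = 2220 nM.

2220 nM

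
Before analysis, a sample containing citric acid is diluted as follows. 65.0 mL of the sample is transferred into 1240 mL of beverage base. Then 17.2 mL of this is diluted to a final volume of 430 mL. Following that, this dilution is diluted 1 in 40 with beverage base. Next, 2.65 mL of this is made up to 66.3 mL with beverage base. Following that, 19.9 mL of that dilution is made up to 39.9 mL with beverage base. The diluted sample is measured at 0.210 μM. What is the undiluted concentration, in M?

Overall dilution factor = 20.08 × 25 × 40 × 25.02 × 2.005 = 1.01 × 10⁶.
Original = 0.210 μM × 1.01 × 10⁶ = 2.11 × 10⁵ μM = 0.211 M.

0.211 M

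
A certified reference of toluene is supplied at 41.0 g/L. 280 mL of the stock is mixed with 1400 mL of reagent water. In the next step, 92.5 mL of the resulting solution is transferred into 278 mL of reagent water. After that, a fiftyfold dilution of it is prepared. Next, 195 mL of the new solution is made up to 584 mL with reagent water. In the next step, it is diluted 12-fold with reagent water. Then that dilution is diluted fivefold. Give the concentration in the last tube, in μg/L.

Overall dilution factor = 6 × 4.005 × 50 × 2.995 × 12 × 5 = 2.16 × 10⁵.
41.0 g/L / 2.16 × 10⁵ = 1.90 × 10⁻⁴ g/L = 190 μg/L.

190 μg/L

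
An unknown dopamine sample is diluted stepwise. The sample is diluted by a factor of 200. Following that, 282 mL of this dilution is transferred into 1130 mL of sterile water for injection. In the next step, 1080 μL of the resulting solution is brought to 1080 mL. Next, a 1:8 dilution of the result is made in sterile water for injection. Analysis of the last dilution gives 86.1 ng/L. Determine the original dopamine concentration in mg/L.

Overall dilution factor = 200 × 5.007 × 1000 × 8 = 8.01 × 10⁶.
Original = 86.1 ng/L × 8.01 × 10⁶ = 6.90 × 10⁸ ng/L = 690 mg/L.

690 mg/L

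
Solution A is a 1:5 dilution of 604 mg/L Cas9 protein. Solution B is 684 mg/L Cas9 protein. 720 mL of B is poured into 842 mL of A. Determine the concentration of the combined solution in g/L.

0.380 g/L

C_A = 604 mg/L / 5 = 121 mg/L.
C_mix = (C_A·V_A + C_B·V_B)/(V_A + V_B) = (121×842 + 684×720) / 1562 = 380 mg/L = 0.380 g/L.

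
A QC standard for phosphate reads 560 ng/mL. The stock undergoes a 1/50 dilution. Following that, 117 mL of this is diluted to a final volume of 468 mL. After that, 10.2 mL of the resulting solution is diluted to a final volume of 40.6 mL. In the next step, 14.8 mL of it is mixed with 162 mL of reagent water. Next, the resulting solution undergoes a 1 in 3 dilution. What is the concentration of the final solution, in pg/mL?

19.6 pg/mL

Overall dilution factor = 50 × 4 × 3.980 × 11.95 × 3 = 2.85 × 10⁴.
560 ng/mL / 2.85 × 10⁴ = 0.0196 ng/mL = 19.6 pg/mL.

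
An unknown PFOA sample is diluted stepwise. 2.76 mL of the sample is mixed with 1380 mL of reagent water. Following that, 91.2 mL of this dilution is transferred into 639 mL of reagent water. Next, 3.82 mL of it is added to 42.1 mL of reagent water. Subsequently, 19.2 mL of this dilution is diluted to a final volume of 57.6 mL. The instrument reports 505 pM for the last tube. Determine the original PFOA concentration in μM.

Overall dilution factor = 501 × 8.007 × 12.02 × 3 = 1.45 × 10⁵.
Original = 505 pM × 1.45 × 10⁵ = 7.31 × 10⁷ pM = 73.1 μM.

73.1 μM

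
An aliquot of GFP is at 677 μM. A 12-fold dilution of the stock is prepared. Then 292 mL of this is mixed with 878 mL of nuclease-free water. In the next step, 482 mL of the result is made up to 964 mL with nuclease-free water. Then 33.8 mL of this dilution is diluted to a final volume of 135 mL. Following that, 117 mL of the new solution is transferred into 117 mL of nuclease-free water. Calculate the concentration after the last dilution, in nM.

881 nM

Overall dilution factor = 12 × 4.007 × 2 × 3.994 × 2 = 768.
677 μM / 768 = 0.881 μM = 881 nM.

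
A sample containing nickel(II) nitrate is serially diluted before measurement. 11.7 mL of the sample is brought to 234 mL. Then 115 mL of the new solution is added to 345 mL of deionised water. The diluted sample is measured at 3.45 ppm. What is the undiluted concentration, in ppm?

276 ppm

Overall dilution factor = 20 × 4 = 80.0.
Original = 3.45 ppm × 80.0 = 276 ppm.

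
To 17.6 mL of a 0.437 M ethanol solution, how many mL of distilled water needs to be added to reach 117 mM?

48.1 mL

117 mM = 0.117 M.
V₂ = C₁V₁/C₂ = 0.437 × 17.6 / 0.117 = 65.7 mL.
Diluent to add = V₂ − V₁ = 65.7 − 17.6 = 48.1 mL.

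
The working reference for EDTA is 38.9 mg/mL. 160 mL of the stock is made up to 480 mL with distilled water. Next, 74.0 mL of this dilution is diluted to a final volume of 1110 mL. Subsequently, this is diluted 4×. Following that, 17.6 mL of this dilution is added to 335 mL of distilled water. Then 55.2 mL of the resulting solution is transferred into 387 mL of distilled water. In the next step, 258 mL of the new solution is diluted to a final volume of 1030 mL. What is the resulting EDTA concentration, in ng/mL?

Overall dilution factor = 3 × 15 × 4 × 20.03 × 8.011 × 3.992 = 1.15 × 10⁵.
38.9 mg/mL / 1.15 × 10⁵ = 3.37 × 10⁻⁴ mg/mL = 337 ng/mL.

337 ng/mL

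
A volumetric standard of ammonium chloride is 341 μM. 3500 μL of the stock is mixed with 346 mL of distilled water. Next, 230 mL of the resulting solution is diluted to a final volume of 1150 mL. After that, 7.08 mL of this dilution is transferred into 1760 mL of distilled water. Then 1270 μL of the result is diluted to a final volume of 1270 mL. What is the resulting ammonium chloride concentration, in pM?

Overall dilution factor = 99.86 × 5 × 249.6 × 1000 = 1.25 × 10⁸.
341 μM / 1.25 × 10⁸ = 2.74 × 10⁻⁶ μM = 2.74 pM.

2.74 pM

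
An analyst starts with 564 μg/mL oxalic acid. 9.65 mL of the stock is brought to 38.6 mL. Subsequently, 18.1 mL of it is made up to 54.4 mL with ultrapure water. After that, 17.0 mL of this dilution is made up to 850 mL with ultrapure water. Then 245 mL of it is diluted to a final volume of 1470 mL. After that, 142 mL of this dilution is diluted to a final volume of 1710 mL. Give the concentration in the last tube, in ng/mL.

Overall dilution factor = 4 × 3.006 × 50 × 6 × 12.04 = 4.34 × 10⁴.
564 μg/mL / 4.34 × 10⁴ = 0.0130 μg/mL = 13.0 ng/mL.

13.0 ng/mL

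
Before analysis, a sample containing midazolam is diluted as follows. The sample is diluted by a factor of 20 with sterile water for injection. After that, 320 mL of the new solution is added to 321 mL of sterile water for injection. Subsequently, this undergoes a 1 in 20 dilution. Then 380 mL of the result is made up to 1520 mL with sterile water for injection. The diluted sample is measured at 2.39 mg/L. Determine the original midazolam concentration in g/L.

7.66 g/L

Overall dilution factor = 20 × 2.003 × 20 × 4 = 3205.
Original = 2.39 mg/L × 3205 = 7660 mg/L = 7.66 g/L.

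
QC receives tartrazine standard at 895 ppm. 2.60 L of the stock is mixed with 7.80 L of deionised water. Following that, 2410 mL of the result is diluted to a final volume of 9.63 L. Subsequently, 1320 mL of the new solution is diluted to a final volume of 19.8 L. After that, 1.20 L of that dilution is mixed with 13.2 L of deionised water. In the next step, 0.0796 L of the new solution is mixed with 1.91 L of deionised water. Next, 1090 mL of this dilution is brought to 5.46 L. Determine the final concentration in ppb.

2.48 ppb

Overall dilution factor = 4 × 3.996 × 15 × 12 × 24.99 × 5.009 = 3.60 × 10⁵.
895 ppm / 3.60 × 10⁵ = 2.48 × 10⁻³ ppm = 2.48 ppb.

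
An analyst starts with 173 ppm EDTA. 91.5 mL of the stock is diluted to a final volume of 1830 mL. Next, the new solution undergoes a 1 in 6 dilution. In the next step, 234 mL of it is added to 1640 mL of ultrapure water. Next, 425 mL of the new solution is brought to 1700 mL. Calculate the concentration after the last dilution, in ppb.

Overall dilution factor = 20 × 6 × 8.009 × 4 = 3844.
173 ppm / 3844 = 0.0450 ppm = 45.0 ppb.

45.0 ppb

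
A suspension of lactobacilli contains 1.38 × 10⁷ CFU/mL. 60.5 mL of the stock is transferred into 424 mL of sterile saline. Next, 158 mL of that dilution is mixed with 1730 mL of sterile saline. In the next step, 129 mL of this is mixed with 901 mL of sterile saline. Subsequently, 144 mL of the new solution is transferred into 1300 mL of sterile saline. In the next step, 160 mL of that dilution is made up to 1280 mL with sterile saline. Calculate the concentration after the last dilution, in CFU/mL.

225 CFU/mL

Overall dilution factor = 8.008 × 11.95 × 7.984 × 10.03 × 8 = 6.13 × 10⁴.
1.38 × 10⁷ CFU/mL / 6.13 × 10⁴ = 225 CFU/mL.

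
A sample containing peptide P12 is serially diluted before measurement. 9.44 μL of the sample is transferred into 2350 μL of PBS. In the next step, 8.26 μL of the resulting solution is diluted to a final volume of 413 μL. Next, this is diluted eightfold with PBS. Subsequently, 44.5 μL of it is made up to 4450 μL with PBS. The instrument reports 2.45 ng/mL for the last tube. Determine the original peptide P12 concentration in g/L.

24.5 g/L

Overall dilution factor = 249.9 × 50 × 8 × 100 = 10.00 × 10⁶.
Original = 2.45 ng/mL × 10.00 × 10⁶ = 2.45 × 10⁷ ng/mL = 24.5 g/L.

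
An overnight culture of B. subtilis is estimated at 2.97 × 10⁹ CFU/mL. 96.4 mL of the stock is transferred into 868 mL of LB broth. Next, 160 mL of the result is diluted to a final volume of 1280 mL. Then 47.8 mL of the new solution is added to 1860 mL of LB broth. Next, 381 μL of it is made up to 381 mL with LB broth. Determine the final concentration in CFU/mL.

930 CFU/mL

Overall dilution factor = 10.00 × 8 × 39.91 × 1000 = 3.19 × 10⁶.
2.97 × 10⁹ CFU/mL / 3.19 × 10⁶ = 930 CFU/mL.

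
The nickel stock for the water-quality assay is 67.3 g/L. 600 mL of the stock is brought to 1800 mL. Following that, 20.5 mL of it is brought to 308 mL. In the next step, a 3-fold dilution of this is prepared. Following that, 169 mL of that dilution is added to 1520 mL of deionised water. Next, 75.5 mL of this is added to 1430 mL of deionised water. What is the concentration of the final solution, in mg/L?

2.50 mg/L

Overall dilution factor = 3 × 15.02 × 3 × 9.994 × 19.94 = 2.69 × 10⁴.
67.3 g/L / 2.69 × 10⁴ = 2.50 × 10⁻³ g/L = 2.50 mg/L.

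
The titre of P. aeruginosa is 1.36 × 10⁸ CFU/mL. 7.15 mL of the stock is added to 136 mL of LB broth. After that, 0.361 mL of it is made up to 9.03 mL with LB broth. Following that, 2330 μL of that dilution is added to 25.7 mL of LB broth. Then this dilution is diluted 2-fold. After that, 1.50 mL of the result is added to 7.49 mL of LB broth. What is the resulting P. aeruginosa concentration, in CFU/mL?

1880 CFU/mL

Overall dilution factor = 20.02 × 25.01 × 12.03 × 2 × 5.993 = 7.22 × 10⁴.
1.36 × 10⁸ CFU/mL / 7.22 × 10⁴ = 1880 CFU/mL.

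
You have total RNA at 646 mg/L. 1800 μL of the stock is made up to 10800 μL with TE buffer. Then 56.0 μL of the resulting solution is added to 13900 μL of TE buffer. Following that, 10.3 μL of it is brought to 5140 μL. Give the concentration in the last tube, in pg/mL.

Overall dilution factor = 6 × 249.2 × 499.0 = 7.46 × 10⁵.
646 mg/L / 7.46 × 10⁵ = 8.66 × 10⁻⁴ mg/L = 866 pg/mL.

866 pg/mL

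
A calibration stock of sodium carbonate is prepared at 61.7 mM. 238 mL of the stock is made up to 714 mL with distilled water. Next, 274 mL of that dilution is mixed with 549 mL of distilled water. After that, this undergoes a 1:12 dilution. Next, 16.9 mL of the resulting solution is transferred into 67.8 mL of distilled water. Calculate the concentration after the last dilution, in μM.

114 μM

Overall dilution factor = 3 × 3.004 × 12 × 5.012 = 542.
61.7 mM / 542 = 0.114 mM = 114 μM.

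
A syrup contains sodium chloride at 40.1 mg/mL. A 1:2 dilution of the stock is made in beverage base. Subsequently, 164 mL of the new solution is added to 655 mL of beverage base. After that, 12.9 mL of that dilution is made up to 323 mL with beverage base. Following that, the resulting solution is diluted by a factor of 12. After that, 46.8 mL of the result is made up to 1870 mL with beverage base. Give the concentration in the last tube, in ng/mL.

Overall dilution factor = 2 × 4.994 × 25.04 × 12 × 39.96 = 1.20 × 10⁵.
40.1 mg/mL / 1.20 × 10⁵ = 3.34 × 10⁻⁴ mg/mL = 334 ng/mL.

334 ng/mL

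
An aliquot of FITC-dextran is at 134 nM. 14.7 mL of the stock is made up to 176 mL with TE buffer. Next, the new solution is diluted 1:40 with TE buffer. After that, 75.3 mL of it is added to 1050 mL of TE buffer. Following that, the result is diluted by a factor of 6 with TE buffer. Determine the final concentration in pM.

Overall dilution factor = 11.97 × 40 × 14.94 × 6 = 4.29 × 10⁴.
134 nM / 4.29 × 10⁴ = 3.12 × 10⁻³ nM = 3.12 pM.

3.12 pM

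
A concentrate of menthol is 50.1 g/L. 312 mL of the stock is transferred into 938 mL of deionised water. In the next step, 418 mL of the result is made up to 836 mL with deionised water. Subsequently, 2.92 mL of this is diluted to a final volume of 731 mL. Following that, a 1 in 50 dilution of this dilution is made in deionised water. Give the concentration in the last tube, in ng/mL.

Overall dilution factor = 4.006 × 2 × 250.3 × 50 = 1.00 × 10⁵.
50.1 g/L / 1.00 × 10⁵ = 5.00 × 10⁻⁴ g/L = 500 ng/mL.

500 ng/mL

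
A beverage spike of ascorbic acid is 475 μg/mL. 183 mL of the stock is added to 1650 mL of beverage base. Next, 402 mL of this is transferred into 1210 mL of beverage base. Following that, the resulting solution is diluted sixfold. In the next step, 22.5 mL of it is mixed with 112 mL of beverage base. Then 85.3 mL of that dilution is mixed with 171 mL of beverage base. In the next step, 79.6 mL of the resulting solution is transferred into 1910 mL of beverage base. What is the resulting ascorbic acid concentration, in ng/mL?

4.39 ng/mL

Overall dilution factor = 10.02 × 4.010 × 6 × 5.978 × 3.005 × 24.99 = 1.08 × 10⁵.
475 μg/mL / 1.08 × 10⁵ = 4.39 × 10⁻³ μg/mL = 4.39 ng/mL.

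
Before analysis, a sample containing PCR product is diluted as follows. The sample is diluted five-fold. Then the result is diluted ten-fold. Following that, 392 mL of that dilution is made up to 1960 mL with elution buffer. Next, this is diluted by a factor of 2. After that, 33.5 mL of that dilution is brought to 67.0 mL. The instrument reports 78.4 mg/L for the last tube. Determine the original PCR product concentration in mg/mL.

78.4 mg/mL

Overall dilution factor = 5 × 10 × 5 × 2 × 2 = 1000.
Original = 78.4 mg/L × 1000 = 7.84 × 10⁴ mg/L = 78.4 mg/mL.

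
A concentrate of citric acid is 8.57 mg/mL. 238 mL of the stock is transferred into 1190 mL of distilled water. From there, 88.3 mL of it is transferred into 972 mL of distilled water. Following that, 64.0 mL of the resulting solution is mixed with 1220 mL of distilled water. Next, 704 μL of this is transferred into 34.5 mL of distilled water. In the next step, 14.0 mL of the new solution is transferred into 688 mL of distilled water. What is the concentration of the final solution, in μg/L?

2.36 μg/L

Overall dilution factor = 6 × 12.01 × 20.06 × 50.01 × 50.14 = 3.62 × 10⁶.
8.57 mg/mL / 3.62 × 10⁶ = 2.36 × 10⁻⁶ mg/mL = 2.36 μg/L.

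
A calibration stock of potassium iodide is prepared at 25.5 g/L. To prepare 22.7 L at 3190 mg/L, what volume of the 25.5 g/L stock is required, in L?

2.84 L

3190 mg/L = 3.19 g/L.
V₁ = C₂V₂/C₁ = 3.19 × 22.7 / 25.5 = 2.84 L.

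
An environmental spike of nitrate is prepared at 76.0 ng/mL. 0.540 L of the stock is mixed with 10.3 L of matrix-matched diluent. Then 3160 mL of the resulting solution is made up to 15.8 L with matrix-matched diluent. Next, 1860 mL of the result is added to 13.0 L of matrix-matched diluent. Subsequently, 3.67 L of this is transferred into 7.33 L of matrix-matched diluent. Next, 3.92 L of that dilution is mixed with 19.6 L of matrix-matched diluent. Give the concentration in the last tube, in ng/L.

Overall dilution factor = 20.07 × 5 × 7.989 × 2.997 × 6 = 1.44 × 10⁴.
76.0 ng/mL / 1.44 × 10⁴ = 5.27 × 10⁻³ ng/mL = 5.27 ng/L.

5.27 ng/L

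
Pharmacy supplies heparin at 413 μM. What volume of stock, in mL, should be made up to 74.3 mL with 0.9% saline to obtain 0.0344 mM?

6.19 mL

0.0344 mM = 34.4 μM.
V₁ = C₂V₂/C₁ = 34.4 × 74.3 / 413 = 6.19 mL.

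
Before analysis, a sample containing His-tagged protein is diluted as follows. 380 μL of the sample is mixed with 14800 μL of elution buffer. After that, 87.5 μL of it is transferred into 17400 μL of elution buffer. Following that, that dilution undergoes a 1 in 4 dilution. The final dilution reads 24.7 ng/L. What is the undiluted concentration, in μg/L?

789 μg/L

Overall dilution factor = 39.95 × 199.9 × 4 = 3.19 × 10⁴.
Original = 24.7 ng/L × 3.19 × 10⁴ = 7.89 × 10⁵ ng/L = 789 μg/L.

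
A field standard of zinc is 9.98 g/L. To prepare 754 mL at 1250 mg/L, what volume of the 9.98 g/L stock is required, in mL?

1250 mg/L = 1.25 g/L.
V₁ = C₂V₂/C₁ = 1.25 × 754 / 9.98 = 94.4 mL.

94.4 mL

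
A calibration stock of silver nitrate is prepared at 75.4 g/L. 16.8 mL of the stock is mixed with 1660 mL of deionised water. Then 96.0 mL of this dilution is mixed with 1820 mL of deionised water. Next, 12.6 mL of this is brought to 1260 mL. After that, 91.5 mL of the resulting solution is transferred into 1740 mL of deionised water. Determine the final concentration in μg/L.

Overall dilution factor = 99.81 × 19.96 × 100 × 20.02 = 3.99 × 10⁶.
75.4 g/L / 3.99 × 10⁶ = 1.89 × 10⁻⁵ g/L = 18.9 μg/L.

18.9 μg/L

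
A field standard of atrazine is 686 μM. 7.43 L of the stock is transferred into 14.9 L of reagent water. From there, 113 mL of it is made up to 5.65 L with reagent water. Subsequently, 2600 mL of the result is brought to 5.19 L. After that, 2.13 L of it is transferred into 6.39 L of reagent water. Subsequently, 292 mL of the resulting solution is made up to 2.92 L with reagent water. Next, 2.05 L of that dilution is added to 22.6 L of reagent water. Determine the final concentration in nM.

4.75 nM

Overall dilution factor = 3.005 × 50 × 1.996 × 4 × 10 × 12.02 = 1.44 × 10⁵.
686 μM / 1.44 × 10⁵ = 4.75 × 10⁻³ μM = 4.75 nM.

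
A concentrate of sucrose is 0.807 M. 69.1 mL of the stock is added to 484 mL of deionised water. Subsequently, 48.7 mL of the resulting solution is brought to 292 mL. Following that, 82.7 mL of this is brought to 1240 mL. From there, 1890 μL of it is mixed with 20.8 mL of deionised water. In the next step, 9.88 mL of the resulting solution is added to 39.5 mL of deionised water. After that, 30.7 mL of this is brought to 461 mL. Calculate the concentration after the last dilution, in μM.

Overall dilution factor = 8.004 × 5.996 × 14.99 × 12.01 × 4.998 × 15.02 = 6.48 × 10⁵.
0.807 M / 6.48 × 10⁵ = 1.24 × 10⁻⁶ M = 1.24 μM.

1.24 μM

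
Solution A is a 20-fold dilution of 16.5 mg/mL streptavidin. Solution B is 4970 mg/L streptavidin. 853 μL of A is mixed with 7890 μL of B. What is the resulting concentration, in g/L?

4.57 g/L

C_A = 16.5 mg/mL / 20 = 0.825 mg/mL.
C_B = 4970 mg/L = 4.97 mg/mL.
C_mix = (C_A·V_A + C_B·V_B)/(V_A + V_B) = (0.825×853 + 4.97×7890) / 8743 = 4.57 mg/mL = 4.57 g/L.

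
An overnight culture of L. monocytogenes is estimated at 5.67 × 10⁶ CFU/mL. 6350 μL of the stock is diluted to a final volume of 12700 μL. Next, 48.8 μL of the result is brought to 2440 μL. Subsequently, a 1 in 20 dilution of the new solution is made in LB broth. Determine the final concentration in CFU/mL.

Overall dilution factor = 2 × 50 × 20 = 2000.
5.67 × 10⁶ CFU/mL / 2000 = 2840 CFU/mL.

2840 CFU/mL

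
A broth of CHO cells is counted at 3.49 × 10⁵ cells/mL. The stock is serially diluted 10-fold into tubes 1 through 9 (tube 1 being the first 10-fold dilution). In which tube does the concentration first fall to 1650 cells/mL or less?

Tube n has concentration 3.49 × 10⁵ cells/mL / 10ⁿ.
Need 10ⁿ ≥ 3.49 × 10⁵ cells/mL / 1650 cells/mL = 212, so n ≥ 2.33.
First such tube: n = 3.

tube 3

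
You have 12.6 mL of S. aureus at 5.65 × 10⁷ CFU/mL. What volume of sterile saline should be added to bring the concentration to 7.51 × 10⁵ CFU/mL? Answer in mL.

V₂ = C₁V₁/C₂ = 5.65 × 10⁷ × 12.6 / 7.51 × 10⁵ = 948 mL.
Diluent to add = V₂ − V₁ = 948 − 12.6 = 935 mL.

935 mL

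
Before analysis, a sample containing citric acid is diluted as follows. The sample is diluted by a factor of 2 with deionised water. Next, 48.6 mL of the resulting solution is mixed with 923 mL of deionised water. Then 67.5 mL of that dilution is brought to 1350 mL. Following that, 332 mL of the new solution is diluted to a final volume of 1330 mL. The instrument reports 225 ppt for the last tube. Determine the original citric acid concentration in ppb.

721 ppb

Overall dilution factor = 2 × 19.99 × 20 × 4.006 = 3204.
Original = 225 ppt × 3204 = 7.21 × 10⁵ ppt = 721 ppb.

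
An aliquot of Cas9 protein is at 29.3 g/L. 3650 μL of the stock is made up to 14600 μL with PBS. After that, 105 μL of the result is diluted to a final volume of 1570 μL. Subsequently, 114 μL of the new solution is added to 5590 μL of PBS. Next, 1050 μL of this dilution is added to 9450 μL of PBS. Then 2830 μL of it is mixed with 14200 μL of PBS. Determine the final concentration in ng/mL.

Overall dilution factor = 4 × 14.95 × 50.04 × 10 × 6.018 = 1.80 × 10⁵.
29.3 g/L / 1.80 × 10⁵ = 1.63 × 10⁻⁴ g/L = 163 ng/mL.

163 ng/mL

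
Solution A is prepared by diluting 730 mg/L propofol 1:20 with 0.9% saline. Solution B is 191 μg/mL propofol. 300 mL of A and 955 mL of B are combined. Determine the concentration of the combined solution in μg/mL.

154 μg/mL

C_A = 730 mg/L / 20 = 36.5 mg/L.
C_B = 191 μg/mL = 191 mg/L.
C_mix = (C_A·V_A + C_B·V_B)/(V_A + V_B) = (36.5×300 + 191×955) / 1255 = 154 mg/L = 154 μg/mL.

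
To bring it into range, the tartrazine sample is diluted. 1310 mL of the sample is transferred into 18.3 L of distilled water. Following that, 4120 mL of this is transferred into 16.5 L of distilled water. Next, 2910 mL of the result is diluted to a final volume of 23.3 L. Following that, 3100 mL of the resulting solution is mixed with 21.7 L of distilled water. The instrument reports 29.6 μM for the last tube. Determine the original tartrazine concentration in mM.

142 mM

Overall dilution factor = 14.97 × 5.005 × 8.007 × 8 = 4799.
Original = 29.6 μM × 4799 = 1.42 × 10⁵ μM = 142 mM.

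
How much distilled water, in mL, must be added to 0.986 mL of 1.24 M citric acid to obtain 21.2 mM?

56.7 mL

21.2 mM = 0.0212 M.
V₂ = C₁V₁/C₂ = 1.24 × 0.986 / 0.0212 = 57.7 mL.
Diluent to add = V₂ − V₁ = 57.7 − 0.986 = 56.7 mL.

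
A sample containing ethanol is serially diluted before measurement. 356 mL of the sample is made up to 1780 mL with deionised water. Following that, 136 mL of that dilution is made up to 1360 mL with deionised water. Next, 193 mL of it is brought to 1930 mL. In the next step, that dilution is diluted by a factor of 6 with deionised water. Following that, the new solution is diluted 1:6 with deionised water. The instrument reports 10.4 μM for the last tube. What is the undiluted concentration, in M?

Overall dilution factor = 5 × 10 × 10 × 6 × 6 = 1.80 × 10⁴.
Original = 10.4 μM × 1.80 × 10⁴ = 1.87 × 10⁵ μM = 0.187 M.

0.187 M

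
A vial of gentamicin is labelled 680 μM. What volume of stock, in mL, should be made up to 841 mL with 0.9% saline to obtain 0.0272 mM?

33.6 mL

0.0272 mM = 27.2 μM.
V₁ = C₂V₂/C₁ = 27.2 × 841 / 680 = 33.6 mL.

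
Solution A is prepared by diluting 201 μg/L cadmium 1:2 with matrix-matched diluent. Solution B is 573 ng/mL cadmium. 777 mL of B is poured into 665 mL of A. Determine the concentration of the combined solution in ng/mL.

C_A = 201 μg/L / 2 = 100 μg/L.
C_B = 573 ng/mL = 573 μg/L.
C_mix = (C_A·V_A + C_B·V_B)/(V_A + V_B) = (100×665 + 573×777) / 1442 = 355 μg/L = 355 ng/mL.

355 ng/mL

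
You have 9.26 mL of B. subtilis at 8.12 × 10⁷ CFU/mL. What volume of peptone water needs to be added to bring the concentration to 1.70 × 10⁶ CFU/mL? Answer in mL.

433 mL

V₂ = C₁V₁/C₂ = 8.12 × 10⁷ × 9.26 / 1.70 × 10⁶ = 442 mL.
Diluent to add = V₂ − V₁ = 442 − 9.26 = 433 mL.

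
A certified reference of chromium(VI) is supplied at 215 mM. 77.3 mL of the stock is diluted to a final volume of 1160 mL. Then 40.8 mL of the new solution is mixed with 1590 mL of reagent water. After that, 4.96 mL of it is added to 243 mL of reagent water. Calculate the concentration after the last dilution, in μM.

7.17 μM

Overall dilution factor = 15.01 × 39.97 × 49.99 = 3.00 × 10⁴.
215 mM / 3.00 × 10⁴ = 7.17 × 10⁻³ mM = 7.17 μM.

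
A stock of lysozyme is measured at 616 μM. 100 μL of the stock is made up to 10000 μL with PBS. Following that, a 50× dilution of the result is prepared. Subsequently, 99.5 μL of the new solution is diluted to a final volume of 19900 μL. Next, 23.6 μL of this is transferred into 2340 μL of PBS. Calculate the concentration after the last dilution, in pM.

Overall dilution factor = 100 × 50 × 200 × 100.2 = 1.00 × 10⁸.
616 μM / 1.00 × 10⁸ = 6.15 × 10⁻⁶ μM = 6.15 pM.

6.15 pM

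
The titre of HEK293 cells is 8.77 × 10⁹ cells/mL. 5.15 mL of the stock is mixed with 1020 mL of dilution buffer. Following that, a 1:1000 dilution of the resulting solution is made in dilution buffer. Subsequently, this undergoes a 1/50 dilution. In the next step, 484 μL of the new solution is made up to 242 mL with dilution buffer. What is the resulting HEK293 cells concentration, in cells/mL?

Overall dilution factor = 199.1 × 1000 × 50 × 500 = 4.98 × 10⁹.
8.77 × 10⁹ cells/mL / 4.98 × 10⁹ = 1.76 cells/mL.

1.76 cells/mL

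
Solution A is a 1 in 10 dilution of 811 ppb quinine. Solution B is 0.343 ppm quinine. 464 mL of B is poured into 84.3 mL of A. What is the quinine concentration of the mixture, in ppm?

C_A = 811 ppb / 10 = 81.1 ppb.
C_B = 0.343 ppm = 343 ppb.
C_mix = (C_A·V_A + C_B·V_B)/(V_A + V_B) = (81.1×84.3 + 343×464) / 548.3 = 303 ppb = 0.303 ppm.

0.303 ppm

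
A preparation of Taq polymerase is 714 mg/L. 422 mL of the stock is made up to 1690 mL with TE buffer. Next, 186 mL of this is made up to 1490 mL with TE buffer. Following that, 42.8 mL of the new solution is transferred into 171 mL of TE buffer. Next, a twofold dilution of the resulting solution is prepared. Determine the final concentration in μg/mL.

2.23 μg/mL

Overall dilution factor = 4.005 × 8.011 × 4.995 × 2 = 321.
714 mg/L / 321 = 2.23 mg/L = 2.23 μg/mL.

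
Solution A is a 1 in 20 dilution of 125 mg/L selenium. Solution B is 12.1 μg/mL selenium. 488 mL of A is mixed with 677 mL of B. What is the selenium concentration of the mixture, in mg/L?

9.65 mg/L

C_A = 125 mg/L / 20 = 6.25 mg/L.
C_B = 12.1 μg/mL = 12.1 mg/L.
C_mix = (C_A·V_A + C_B·V_B)/(V_A + V_B) = (6.25×488 + 12.1×677) / 1165 = 9.65 mg/L.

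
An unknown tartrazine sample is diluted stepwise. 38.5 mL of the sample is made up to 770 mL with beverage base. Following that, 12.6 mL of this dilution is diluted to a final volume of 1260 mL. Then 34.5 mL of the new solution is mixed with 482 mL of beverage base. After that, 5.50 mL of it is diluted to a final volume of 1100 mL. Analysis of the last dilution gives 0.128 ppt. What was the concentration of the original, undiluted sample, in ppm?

Overall dilution factor = 20 × 100 × 14.97 × 200 = 5.99 × 10⁶.
Original = 0.128 ppt × 5.99 × 10⁶ = 7.67 × 10⁵ ppt = 0.767 ppm.

0.767 ppm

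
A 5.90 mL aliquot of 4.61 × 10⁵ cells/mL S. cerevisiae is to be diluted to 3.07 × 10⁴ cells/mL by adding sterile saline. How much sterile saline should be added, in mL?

82.7 mL

V₂ = C₁V₁/C₂ = 4.61 × 10⁵ × 5.90 / 3.07 × 10⁴ = 88.6 mL.
Diluent to add = V₂ − V₁ = 88.6 − 5.90 = 82.7 mL.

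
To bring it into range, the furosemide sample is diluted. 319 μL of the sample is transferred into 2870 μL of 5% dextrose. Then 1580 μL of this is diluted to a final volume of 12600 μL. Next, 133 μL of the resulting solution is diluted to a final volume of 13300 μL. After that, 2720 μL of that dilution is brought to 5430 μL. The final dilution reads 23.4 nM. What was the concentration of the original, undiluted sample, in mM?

Overall dilution factor = 9.997 × 7.975 × 100 × 1.996 = 1.59 × 10⁴.
Original = 23.4 nM × 1.59 × 10⁴ = 3.72 × 10⁵ nM = 0.372 mM.

0.372 mM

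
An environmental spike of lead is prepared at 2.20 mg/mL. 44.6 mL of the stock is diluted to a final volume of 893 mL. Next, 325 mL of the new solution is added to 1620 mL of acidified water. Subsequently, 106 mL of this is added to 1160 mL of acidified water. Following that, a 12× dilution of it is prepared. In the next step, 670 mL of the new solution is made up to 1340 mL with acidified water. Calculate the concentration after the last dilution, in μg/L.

64.1 μg/L

Overall dilution factor = 20.02 × 5.985 × 11.94 × 12 × 2 = 3.43 × 10⁴.
2.20 mg/mL / 3.43 × 10⁴ = 6.41 × 10⁻⁵ mg/mL = 64.1 μg/L.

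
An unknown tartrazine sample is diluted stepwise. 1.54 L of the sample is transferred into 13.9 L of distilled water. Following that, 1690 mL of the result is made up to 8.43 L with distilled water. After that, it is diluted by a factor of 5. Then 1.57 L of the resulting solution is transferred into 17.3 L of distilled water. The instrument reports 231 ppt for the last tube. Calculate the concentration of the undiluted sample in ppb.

Overall dilution factor = 10.03 × 4.988 × 5 × 12.02 = 3005.
Original = 231 ppt × 3005 = 6.94 × 10⁵ ppt = 694 ppb.

694 ppb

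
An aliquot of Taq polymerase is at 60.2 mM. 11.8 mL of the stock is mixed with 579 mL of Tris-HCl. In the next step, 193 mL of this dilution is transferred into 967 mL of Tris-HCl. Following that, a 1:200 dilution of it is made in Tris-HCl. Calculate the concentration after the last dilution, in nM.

1000 nM

Overall dilution factor = 50.07 × 6.010 × 200 = 6.02 × 10⁴.
60.2 mM / 6.02 × 10⁴ = 1.00 × 10⁻³ mM = 1000 nM.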